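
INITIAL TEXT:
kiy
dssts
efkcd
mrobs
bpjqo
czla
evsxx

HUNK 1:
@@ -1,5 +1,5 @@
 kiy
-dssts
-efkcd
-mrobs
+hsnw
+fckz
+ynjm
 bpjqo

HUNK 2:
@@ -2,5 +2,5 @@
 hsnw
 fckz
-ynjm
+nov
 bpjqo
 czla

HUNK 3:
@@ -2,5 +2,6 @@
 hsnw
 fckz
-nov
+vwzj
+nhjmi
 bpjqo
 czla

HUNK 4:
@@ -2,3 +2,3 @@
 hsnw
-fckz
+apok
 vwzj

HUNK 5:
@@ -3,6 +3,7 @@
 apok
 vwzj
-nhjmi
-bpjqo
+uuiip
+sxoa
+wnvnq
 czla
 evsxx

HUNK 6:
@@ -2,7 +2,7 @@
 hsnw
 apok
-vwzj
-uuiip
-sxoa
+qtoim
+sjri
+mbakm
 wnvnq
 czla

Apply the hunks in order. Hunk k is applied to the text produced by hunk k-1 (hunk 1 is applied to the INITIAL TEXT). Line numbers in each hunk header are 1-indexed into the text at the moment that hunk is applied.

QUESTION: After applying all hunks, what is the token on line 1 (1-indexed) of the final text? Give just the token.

Hunk 1: at line 1 remove [dssts,efkcd,mrobs] add [hsnw,fckz,ynjm] -> 7 lines: kiy hsnw fckz ynjm bpjqo czla evsxx
Hunk 2: at line 2 remove [ynjm] add [nov] -> 7 lines: kiy hsnw fckz nov bpjqo czla evsxx
Hunk 3: at line 2 remove [nov] add [vwzj,nhjmi] -> 8 lines: kiy hsnw fckz vwzj nhjmi bpjqo czla evsxx
Hunk 4: at line 2 remove [fckz] add [apok] -> 8 lines: kiy hsnw apok vwzj nhjmi bpjqo czla evsxx
Hunk 5: at line 3 remove [nhjmi,bpjqo] add [uuiip,sxoa,wnvnq] -> 9 lines: kiy hsnw apok vwzj uuiip sxoa wnvnq czla evsxx
Hunk 6: at line 2 remove [vwzj,uuiip,sxoa] add [qtoim,sjri,mbakm] -> 9 lines: kiy hsnw apok qtoim sjri mbakm wnvnq czla evsxx
Final line 1: kiy

Answer: kiy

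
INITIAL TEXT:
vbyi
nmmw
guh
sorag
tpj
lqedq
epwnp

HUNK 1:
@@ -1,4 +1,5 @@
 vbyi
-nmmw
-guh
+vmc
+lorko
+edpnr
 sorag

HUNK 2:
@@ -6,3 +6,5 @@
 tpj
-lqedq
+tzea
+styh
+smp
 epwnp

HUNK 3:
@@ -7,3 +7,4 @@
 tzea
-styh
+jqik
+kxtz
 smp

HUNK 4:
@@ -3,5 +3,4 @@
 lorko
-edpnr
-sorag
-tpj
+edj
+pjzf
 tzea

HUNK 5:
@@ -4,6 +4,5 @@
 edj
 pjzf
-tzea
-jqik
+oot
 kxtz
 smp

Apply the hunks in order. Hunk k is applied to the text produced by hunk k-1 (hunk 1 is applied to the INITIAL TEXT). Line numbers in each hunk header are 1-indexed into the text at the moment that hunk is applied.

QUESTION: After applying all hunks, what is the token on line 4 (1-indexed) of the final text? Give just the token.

Answer: edj

Derivation:
Hunk 1: at line 1 remove [nmmw,guh] add [vmc,lorko,edpnr] -> 8 lines: vbyi vmc lorko edpnr sorag tpj lqedq epwnp
Hunk 2: at line 6 remove [lqedq] add [tzea,styh,smp] -> 10 lines: vbyi vmc lorko edpnr sorag tpj tzea styh smp epwnp
Hunk 3: at line 7 remove [styh] add [jqik,kxtz] -> 11 lines: vbyi vmc lorko edpnr sorag tpj tzea jqik kxtz smp epwnp
Hunk 4: at line 3 remove [edpnr,sorag,tpj] add [edj,pjzf] -> 10 lines: vbyi vmc lorko edj pjzf tzea jqik kxtz smp epwnp
Hunk 5: at line 4 remove [tzea,jqik] add [oot] -> 9 lines: vbyi vmc lorko edj pjzf oot kxtz smp epwnp
Final line 4: edj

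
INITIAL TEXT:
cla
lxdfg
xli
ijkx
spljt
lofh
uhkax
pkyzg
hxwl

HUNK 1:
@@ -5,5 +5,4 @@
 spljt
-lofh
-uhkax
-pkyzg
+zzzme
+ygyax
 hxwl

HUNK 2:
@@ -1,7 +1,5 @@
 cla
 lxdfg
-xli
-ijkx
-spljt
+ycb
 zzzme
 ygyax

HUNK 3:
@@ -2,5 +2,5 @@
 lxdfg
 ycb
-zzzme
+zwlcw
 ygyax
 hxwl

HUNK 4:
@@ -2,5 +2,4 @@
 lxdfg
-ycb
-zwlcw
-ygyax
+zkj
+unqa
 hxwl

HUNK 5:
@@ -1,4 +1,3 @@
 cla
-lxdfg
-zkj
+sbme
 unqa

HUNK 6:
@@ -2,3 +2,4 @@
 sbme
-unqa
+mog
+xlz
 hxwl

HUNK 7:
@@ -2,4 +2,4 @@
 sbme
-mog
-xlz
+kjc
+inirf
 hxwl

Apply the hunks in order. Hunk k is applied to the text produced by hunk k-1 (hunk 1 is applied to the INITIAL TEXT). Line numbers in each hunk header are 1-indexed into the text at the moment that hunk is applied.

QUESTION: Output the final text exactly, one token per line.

Answer: cla
sbme
kjc
inirf
hxwl

Derivation:
Hunk 1: at line 5 remove [lofh,uhkax,pkyzg] add [zzzme,ygyax] -> 8 lines: cla lxdfg xli ijkx spljt zzzme ygyax hxwl
Hunk 2: at line 1 remove [xli,ijkx,spljt] add [ycb] -> 6 lines: cla lxdfg ycb zzzme ygyax hxwl
Hunk 3: at line 2 remove [zzzme] add [zwlcw] -> 6 lines: cla lxdfg ycb zwlcw ygyax hxwl
Hunk 4: at line 2 remove [ycb,zwlcw,ygyax] add [zkj,unqa] -> 5 lines: cla lxdfg zkj unqa hxwl
Hunk 5: at line 1 remove [lxdfg,zkj] add [sbme] -> 4 lines: cla sbme unqa hxwl
Hunk 6: at line 2 remove [unqa] add [mog,xlz] -> 5 lines: cla sbme mog xlz hxwl
Hunk 7: at line 2 remove [mog,xlz] add [kjc,inirf] -> 5 lines: cla sbme kjc inirf hxwl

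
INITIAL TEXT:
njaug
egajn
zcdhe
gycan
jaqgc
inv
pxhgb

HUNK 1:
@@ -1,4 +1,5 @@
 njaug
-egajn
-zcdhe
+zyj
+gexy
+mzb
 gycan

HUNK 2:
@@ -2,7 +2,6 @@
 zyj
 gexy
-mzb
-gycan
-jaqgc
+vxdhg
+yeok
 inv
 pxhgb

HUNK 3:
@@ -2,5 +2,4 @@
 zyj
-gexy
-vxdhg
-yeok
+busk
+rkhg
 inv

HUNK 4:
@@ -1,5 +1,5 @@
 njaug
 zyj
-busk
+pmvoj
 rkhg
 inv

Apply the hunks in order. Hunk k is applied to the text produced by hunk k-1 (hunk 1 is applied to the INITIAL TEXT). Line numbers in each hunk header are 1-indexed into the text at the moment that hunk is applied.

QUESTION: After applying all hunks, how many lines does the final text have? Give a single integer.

Hunk 1: at line 1 remove [egajn,zcdhe] add [zyj,gexy,mzb] -> 8 lines: njaug zyj gexy mzb gycan jaqgc inv pxhgb
Hunk 2: at line 2 remove [mzb,gycan,jaqgc] add [vxdhg,yeok] -> 7 lines: njaug zyj gexy vxdhg yeok inv pxhgb
Hunk 3: at line 2 remove [gexy,vxdhg,yeok] add [busk,rkhg] -> 6 lines: njaug zyj busk rkhg inv pxhgb
Hunk 4: at line 1 remove [busk] add [pmvoj] -> 6 lines: njaug zyj pmvoj rkhg inv pxhgb
Final line count: 6

Answer: 6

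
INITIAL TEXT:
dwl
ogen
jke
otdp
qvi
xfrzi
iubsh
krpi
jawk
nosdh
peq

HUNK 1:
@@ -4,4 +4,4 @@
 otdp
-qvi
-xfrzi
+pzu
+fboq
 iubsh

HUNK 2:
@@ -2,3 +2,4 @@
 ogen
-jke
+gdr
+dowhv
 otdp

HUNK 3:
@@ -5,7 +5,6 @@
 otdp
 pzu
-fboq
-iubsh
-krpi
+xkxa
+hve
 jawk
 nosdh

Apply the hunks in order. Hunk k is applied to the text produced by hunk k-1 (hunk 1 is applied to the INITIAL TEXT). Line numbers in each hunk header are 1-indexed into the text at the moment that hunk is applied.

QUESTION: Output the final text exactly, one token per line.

Hunk 1: at line 4 remove [qvi,xfrzi] add [pzu,fboq] -> 11 lines: dwl ogen jke otdp pzu fboq iubsh krpi jawk nosdh peq
Hunk 2: at line 2 remove [jke] add [gdr,dowhv] -> 12 lines: dwl ogen gdr dowhv otdp pzu fboq iubsh krpi jawk nosdh peq
Hunk 3: at line 5 remove [fboq,iubsh,krpi] add [xkxa,hve] -> 11 lines: dwl ogen gdr dowhv otdp pzu xkxa hve jawk nosdh peq

Answer: dwl
ogen
gdr
dowhv
otdp
pzu
xkxa
hve
jawk
nosdh
peq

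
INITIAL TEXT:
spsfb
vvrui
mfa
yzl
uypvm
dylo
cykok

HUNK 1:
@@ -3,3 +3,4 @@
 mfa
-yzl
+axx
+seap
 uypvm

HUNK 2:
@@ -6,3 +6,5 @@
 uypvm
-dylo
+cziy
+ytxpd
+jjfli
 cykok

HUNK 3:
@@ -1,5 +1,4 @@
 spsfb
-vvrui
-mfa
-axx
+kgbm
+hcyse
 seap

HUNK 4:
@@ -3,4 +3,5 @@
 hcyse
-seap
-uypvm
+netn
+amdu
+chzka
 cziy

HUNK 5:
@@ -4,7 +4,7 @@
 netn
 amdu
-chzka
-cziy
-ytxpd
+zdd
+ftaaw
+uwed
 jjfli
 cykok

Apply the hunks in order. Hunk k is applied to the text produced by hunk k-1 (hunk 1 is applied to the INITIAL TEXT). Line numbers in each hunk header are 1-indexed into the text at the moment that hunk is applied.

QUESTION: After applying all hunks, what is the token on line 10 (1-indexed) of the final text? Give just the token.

Answer: cykok

Derivation:
Hunk 1: at line 3 remove [yzl] add [axx,seap] -> 8 lines: spsfb vvrui mfa axx seap uypvm dylo cykok
Hunk 2: at line 6 remove [dylo] add [cziy,ytxpd,jjfli] -> 10 lines: spsfb vvrui mfa axx seap uypvm cziy ytxpd jjfli cykok
Hunk 3: at line 1 remove [vvrui,mfa,axx] add [kgbm,hcyse] -> 9 lines: spsfb kgbm hcyse seap uypvm cziy ytxpd jjfli cykok
Hunk 4: at line 3 remove [seap,uypvm] add [netn,amdu,chzka] -> 10 lines: spsfb kgbm hcyse netn amdu chzka cziy ytxpd jjfli cykok
Hunk 5: at line 4 remove [chzka,cziy,ytxpd] add [zdd,ftaaw,uwed] -> 10 lines: spsfb kgbm hcyse netn amdu zdd ftaaw uwed jjfli cykok
Final line 10: cykok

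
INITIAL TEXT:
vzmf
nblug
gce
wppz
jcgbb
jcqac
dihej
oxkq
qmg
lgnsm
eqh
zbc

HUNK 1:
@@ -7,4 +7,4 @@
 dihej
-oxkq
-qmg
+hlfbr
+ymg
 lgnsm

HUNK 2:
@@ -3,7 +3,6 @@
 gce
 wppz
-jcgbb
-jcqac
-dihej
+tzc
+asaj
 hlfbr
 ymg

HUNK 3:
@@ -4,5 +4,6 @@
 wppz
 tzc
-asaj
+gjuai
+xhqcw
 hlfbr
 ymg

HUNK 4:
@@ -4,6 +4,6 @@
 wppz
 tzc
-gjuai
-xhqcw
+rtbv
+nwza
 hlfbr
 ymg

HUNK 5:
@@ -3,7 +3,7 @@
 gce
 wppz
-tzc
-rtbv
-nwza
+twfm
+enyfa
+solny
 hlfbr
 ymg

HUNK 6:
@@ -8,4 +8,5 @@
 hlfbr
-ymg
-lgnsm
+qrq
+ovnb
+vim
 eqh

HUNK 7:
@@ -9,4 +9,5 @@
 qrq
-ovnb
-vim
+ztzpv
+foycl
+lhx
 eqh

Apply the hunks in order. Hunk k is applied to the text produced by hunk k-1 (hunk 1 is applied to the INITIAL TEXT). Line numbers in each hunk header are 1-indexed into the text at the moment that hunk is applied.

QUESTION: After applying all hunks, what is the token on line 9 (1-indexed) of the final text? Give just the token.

Hunk 1: at line 7 remove [oxkq,qmg] add [hlfbr,ymg] -> 12 lines: vzmf nblug gce wppz jcgbb jcqac dihej hlfbr ymg lgnsm eqh zbc
Hunk 2: at line 3 remove [jcgbb,jcqac,dihej] add [tzc,asaj] -> 11 lines: vzmf nblug gce wppz tzc asaj hlfbr ymg lgnsm eqh zbc
Hunk 3: at line 4 remove [asaj] add [gjuai,xhqcw] -> 12 lines: vzmf nblug gce wppz tzc gjuai xhqcw hlfbr ymg lgnsm eqh zbc
Hunk 4: at line 4 remove [gjuai,xhqcw] add [rtbv,nwza] -> 12 lines: vzmf nblug gce wppz tzc rtbv nwza hlfbr ymg lgnsm eqh zbc
Hunk 5: at line 3 remove [tzc,rtbv,nwza] add [twfm,enyfa,solny] -> 12 lines: vzmf nblug gce wppz twfm enyfa solny hlfbr ymg lgnsm eqh zbc
Hunk 6: at line 8 remove [ymg,lgnsm] add [qrq,ovnb,vim] -> 13 lines: vzmf nblug gce wppz twfm enyfa solny hlfbr qrq ovnb vim eqh zbc
Hunk 7: at line 9 remove [ovnb,vim] add [ztzpv,foycl,lhx] -> 14 lines: vzmf nblug gce wppz twfm enyfa solny hlfbr qrq ztzpv foycl lhx eqh zbc
Final line 9: qrq

Answer: qrq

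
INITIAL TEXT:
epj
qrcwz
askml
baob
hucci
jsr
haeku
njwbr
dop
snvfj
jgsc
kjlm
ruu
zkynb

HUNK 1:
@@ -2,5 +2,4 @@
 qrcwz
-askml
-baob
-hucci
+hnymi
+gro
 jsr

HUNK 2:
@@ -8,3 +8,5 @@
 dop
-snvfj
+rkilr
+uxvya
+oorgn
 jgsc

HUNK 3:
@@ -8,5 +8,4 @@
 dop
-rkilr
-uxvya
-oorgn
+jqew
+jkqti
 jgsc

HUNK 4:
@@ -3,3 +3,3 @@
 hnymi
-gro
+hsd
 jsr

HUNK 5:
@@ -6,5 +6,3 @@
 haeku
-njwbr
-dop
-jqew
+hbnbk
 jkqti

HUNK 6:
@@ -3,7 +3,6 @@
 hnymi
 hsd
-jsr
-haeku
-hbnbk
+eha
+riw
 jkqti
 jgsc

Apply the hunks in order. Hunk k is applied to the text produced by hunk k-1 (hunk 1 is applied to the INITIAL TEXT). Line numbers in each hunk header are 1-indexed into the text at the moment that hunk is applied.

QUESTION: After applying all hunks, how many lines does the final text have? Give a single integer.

Answer: 11

Derivation:
Hunk 1: at line 2 remove [askml,baob,hucci] add [hnymi,gro] -> 13 lines: epj qrcwz hnymi gro jsr haeku njwbr dop snvfj jgsc kjlm ruu zkynb
Hunk 2: at line 8 remove [snvfj] add [rkilr,uxvya,oorgn] -> 15 lines: epj qrcwz hnymi gro jsr haeku njwbr dop rkilr uxvya oorgn jgsc kjlm ruu zkynb
Hunk 3: at line 8 remove [rkilr,uxvya,oorgn] add [jqew,jkqti] -> 14 lines: epj qrcwz hnymi gro jsr haeku njwbr dop jqew jkqti jgsc kjlm ruu zkynb
Hunk 4: at line 3 remove [gro] add [hsd] -> 14 lines: epj qrcwz hnymi hsd jsr haeku njwbr dop jqew jkqti jgsc kjlm ruu zkynb
Hunk 5: at line 6 remove [njwbr,dop,jqew] add [hbnbk] -> 12 lines: epj qrcwz hnymi hsd jsr haeku hbnbk jkqti jgsc kjlm ruu zkynb
Hunk 6: at line 3 remove [jsr,haeku,hbnbk] add [eha,riw] -> 11 lines: epj qrcwz hnymi hsd eha riw jkqti jgsc kjlm ruu zkynb
Final line count: 11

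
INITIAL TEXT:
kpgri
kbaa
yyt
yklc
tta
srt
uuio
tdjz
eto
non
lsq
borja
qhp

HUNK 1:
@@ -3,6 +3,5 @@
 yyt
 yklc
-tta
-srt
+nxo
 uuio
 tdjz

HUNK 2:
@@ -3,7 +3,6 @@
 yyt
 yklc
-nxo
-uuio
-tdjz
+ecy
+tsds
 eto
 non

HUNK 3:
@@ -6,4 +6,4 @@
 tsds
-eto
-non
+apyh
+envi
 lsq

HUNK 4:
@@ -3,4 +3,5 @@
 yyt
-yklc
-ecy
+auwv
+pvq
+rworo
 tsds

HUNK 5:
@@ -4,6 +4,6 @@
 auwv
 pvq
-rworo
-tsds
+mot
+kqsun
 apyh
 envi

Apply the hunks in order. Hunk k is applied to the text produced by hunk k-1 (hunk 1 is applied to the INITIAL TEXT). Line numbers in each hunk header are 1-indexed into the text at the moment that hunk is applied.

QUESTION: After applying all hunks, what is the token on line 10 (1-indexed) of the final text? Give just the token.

Hunk 1: at line 3 remove [tta,srt] add [nxo] -> 12 lines: kpgri kbaa yyt yklc nxo uuio tdjz eto non lsq borja qhp
Hunk 2: at line 3 remove [nxo,uuio,tdjz] add [ecy,tsds] -> 11 lines: kpgri kbaa yyt yklc ecy tsds eto non lsq borja qhp
Hunk 3: at line 6 remove [eto,non] add [apyh,envi] -> 11 lines: kpgri kbaa yyt yklc ecy tsds apyh envi lsq borja qhp
Hunk 4: at line 3 remove [yklc,ecy] add [auwv,pvq,rworo] -> 12 lines: kpgri kbaa yyt auwv pvq rworo tsds apyh envi lsq borja qhp
Hunk 5: at line 4 remove [rworo,tsds] add [mot,kqsun] -> 12 lines: kpgri kbaa yyt auwv pvq mot kqsun apyh envi lsq borja qhp
Final line 10: lsq

Answer: lsq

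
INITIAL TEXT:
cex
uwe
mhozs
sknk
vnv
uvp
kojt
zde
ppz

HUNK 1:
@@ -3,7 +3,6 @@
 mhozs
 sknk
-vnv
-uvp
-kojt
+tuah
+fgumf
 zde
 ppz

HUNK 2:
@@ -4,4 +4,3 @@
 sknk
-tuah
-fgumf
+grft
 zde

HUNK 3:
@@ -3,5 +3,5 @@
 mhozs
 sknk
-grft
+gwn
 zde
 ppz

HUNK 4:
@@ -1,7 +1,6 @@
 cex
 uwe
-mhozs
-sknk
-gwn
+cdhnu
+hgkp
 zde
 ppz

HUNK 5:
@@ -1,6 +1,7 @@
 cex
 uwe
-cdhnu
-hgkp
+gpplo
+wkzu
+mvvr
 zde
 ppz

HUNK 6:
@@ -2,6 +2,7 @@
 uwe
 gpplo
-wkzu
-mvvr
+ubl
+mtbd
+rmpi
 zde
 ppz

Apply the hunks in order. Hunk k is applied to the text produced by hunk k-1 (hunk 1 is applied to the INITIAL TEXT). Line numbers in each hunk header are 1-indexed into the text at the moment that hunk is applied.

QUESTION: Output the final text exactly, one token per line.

Hunk 1: at line 3 remove [vnv,uvp,kojt] add [tuah,fgumf] -> 8 lines: cex uwe mhozs sknk tuah fgumf zde ppz
Hunk 2: at line 4 remove [tuah,fgumf] add [grft] -> 7 lines: cex uwe mhozs sknk grft zde ppz
Hunk 3: at line 3 remove [grft] add [gwn] -> 7 lines: cex uwe mhozs sknk gwn zde ppz
Hunk 4: at line 1 remove [mhozs,sknk,gwn] add [cdhnu,hgkp] -> 6 lines: cex uwe cdhnu hgkp zde ppz
Hunk 5: at line 1 remove [cdhnu,hgkp] add [gpplo,wkzu,mvvr] -> 7 lines: cex uwe gpplo wkzu mvvr zde ppz
Hunk 6: at line 2 remove [wkzu,mvvr] add [ubl,mtbd,rmpi] -> 8 lines: cex uwe gpplo ubl mtbd rmpi zde ppz

Answer: cex
uwe
gpplo
ubl
mtbd
rmpi
zde
ppz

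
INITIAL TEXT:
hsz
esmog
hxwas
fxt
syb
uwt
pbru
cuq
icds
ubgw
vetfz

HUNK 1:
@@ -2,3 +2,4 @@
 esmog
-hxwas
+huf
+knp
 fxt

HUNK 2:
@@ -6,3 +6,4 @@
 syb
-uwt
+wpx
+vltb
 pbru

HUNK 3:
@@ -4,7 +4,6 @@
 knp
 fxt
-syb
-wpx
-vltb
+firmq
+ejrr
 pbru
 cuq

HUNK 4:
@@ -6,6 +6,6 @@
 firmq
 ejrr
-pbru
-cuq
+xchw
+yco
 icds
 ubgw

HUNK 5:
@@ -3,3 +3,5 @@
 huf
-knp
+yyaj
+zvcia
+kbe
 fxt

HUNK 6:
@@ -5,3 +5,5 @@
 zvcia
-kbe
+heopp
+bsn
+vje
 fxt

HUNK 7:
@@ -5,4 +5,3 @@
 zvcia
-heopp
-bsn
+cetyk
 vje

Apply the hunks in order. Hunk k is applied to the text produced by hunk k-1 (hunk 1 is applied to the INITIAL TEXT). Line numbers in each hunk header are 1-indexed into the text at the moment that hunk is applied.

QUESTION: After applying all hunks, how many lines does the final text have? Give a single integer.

Answer: 15

Derivation:
Hunk 1: at line 2 remove [hxwas] add [huf,knp] -> 12 lines: hsz esmog huf knp fxt syb uwt pbru cuq icds ubgw vetfz
Hunk 2: at line 6 remove [uwt] add [wpx,vltb] -> 13 lines: hsz esmog huf knp fxt syb wpx vltb pbru cuq icds ubgw vetfz
Hunk 3: at line 4 remove [syb,wpx,vltb] add [firmq,ejrr] -> 12 lines: hsz esmog huf knp fxt firmq ejrr pbru cuq icds ubgw vetfz
Hunk 4: at line 6 remove [pbru,cuq] add [xchw,yco] -> 12 lines: hsz esmog huf knp fxt firmq ejrr xchw yco icds ubgw vetfz
Hunk 5: at line 3 remove [knp] add [yyaj,zvcia,kbe] -> 14 lines: hsz esmog huf yyaj zvcia kbe fxt firmq ejrr xchw yco icds ubgw vetfz
Hunk 6: at line 5 remove [kbe] add [heopp,bsn,vje] -> 16 lines: hsz esmog huf yyaj zvcia heopp bsn vje fxt firmq ejrr xchw yco icds ubgw vetfz
Hunk 7: at line 5 remove [heopp,bsn] add [cetyk] -> 15 lines: hsz esmog huf yyaj zvcia cetyk vje fxt firmq ejrr xchw yco icds ubgw vetfz
Final line count: 15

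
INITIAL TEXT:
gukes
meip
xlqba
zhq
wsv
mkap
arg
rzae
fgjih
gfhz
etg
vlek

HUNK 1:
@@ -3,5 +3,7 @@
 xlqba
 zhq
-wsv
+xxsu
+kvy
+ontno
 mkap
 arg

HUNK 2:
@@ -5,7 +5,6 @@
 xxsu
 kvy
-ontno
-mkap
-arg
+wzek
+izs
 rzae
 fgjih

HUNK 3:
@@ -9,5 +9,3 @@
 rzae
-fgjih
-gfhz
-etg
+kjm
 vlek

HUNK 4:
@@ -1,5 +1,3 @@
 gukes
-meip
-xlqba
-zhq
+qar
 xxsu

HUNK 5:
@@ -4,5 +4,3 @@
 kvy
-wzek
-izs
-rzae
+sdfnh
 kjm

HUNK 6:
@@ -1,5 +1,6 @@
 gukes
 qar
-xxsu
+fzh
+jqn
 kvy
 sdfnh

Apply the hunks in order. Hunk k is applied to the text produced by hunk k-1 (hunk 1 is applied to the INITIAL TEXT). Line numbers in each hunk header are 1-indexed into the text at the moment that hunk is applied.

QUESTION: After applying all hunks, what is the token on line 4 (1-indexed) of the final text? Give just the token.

Hunk 1: at line 3 remove [wsv] add [xxsu,kvy,ontno] -> 14 lines: gukes meip xlqba zhq xxsu kvy ontno mkap arg rzae fgjih gfhz etg vlek
Hunk 2: at line 5 remove [ontno,mkap,arg] add [wzek,izs] -> 13 lines: gukes meip xlqba zhq xxsu kvy wzek izs rzae fgjih gfhz etg vlek
Hunk 3: at line 9 remove [fgjih,gfhz,etg] add [kjm] -> 11 lines: gukes meip xlqba zhq xxsu kvy wzek izs rzae kjm vlek
Hunk 4: at line 1 remove [meip,xlqba,zhq] add [qar] -> 9 lines: gukes qar xxsu kvy wzek izs rzae kjm vlek
Hunk 5: at line 4 remove [wzek,izs,rzae] add [sdfnh] -> 7 lines: gukes qar xxsu kvy sdfnh kjm vlek
Hunk 6: at line 1 remove [xxsu] add [fzh,jqn] -> 8 lines: gukes qar fzh jqn kvy sdfnh kjm vlek
Final line 4: jqn

Answer: jqn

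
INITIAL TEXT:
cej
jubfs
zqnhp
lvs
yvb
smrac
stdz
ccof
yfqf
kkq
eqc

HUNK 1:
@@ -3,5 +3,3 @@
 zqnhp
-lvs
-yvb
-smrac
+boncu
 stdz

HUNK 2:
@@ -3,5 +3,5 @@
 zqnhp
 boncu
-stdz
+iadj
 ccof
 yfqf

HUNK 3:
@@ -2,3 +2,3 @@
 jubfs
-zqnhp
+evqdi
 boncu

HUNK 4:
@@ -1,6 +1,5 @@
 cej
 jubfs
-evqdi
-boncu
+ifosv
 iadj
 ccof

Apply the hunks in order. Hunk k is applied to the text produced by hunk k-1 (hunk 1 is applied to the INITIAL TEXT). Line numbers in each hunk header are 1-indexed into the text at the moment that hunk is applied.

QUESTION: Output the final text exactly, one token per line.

Hunk 1: at line 3 remove [lvs,yvb,smrac] add [boncu] -> 9 lines: cej jubfs zqnhp boncu stdz ccof yfqf kkq eqc
Hunk 2: at line 3 remove [stdz] add [iadj] -> 9 lines: cej jubfs zqnhp boncu iadj ccof yfqf kkq eqc
Hunk 3: at line 2 remove [zqnhp] add [evqdi] -> 9 lines: cej jubfs evqdi boncu iadj ccof yfqf kkq eqc
Hunk 4: at line 1 remove [evqdi,boncu] add [ifosv] -> 8 lines: cej jubfs ifosv iadj ccof yfqf kkq eqc

Answer: cej
jubfs
ifosv
iadj
ccof
yfqf
kkq
eqc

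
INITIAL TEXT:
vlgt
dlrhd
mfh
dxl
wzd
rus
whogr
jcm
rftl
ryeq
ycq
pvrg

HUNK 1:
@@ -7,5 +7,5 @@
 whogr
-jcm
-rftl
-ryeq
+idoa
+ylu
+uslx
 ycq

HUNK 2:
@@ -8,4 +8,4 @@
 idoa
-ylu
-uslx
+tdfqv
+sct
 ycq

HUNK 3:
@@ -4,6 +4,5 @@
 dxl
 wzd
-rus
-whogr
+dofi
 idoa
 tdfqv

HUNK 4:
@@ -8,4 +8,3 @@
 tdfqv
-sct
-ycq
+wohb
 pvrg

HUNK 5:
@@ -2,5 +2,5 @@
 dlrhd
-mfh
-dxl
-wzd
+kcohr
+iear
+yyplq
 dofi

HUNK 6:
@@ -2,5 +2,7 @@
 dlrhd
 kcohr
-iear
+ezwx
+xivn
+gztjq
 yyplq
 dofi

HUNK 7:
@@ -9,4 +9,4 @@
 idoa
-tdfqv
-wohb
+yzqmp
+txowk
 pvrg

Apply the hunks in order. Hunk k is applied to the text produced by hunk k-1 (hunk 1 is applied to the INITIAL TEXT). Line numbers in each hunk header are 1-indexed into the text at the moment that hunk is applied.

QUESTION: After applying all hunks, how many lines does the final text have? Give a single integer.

Answer: 12

Derivation:
Hunk 1: at line 7 remove [jcm,rftl,ryeq] add [idoa,ylu,uslx] -> 12 lines: vlgt dlrhd mfh dxl wzd rus whogr idoa ylu uslx ycq pvrg
Hunk 2: at line 8 remove [ylu,uslx] add [tdfqv,sct] -> 12 lines: vlgt dlrhd mfh dxl wzd rus whogr idoa tdfqv sct ycq pvrg
Hunk 3: at line 4 remove [rus,whogr] add [dofi] -> 11 lines: vlgt dlrhd mfh dxl wzd dofi idoa tdfqv sct ycq pvrg
Hunk 4: at line 8 remove [sct,ycq] add [wohb] -> 10 lines: vlgt dlrhd mfh dxl wzd dofi idoa tdfqv wohb pvrg
Hunk 5: at line 2 remove [mfh,dxl,wzd] add [kcohr,iear,yyplq] -> 10 lines: vlgt dlrhd kcohr iear yyplq dofi idoa tdfqv wohb pvrg
Hunk 6: at line 2 remove [iear] add [ezwx,xivn,gztjq] -> 12 lines: vlgt dlrhd kcohr ezwx xivn gztjq yyplq dofi idoa tdfqv wohb pvrg
Hunk 7: at line 9 remove [tdfqv,wohb] add [yzqmp,txowk] -> 12 lines: vlgt dlrhd kcohr ezwx xivn gztjq yyplq dofi idoa yzqmp txowk pvrg
Final line count: 12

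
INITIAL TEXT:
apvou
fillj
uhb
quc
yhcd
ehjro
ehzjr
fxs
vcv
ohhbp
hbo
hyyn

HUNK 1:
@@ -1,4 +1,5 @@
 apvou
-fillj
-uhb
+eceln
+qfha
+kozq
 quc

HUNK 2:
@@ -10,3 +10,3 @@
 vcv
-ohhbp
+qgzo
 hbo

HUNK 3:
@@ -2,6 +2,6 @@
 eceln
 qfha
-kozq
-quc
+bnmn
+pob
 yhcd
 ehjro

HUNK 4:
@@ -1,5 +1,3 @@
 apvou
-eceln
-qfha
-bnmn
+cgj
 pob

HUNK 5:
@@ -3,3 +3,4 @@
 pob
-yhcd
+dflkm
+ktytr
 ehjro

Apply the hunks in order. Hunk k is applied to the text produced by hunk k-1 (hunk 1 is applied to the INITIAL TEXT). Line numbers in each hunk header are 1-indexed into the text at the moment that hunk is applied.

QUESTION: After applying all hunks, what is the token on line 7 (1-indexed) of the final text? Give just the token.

Hunk 1: at line 1 remove [fillj,uhb] add [eceln,qfha,kozq] -> 13 lines: apvou eceln qfha kozq quc yhcd ehjro ehzjr fxs vcv ohhbp hbo hyyn
Hunk 2: at line 10 remove [ohhbp] add [qgzo] -> 13 lines: apvou eceln qfha kozq quc yhcd ehjro ehzjr fxs vcv qgzo hbo hyyn
Hunk 3: at line 2 remove [kozq,quc] add [bnmn,pob] -> 13 lines: apvou eceln qfha bnmn pob yhcd ehjro ehzjr fxs vcv qgzo hbo hyyn
Hunk 4: at line 1 remove [eceln,qfha,bnmn] add [cgj] -> 11 lines: apvou cgj pob yhcd ehjro ehzjr fxs vcv qgzo hbo hyyn
Hunk 5: at line 3 remove [yhcd] add [dflkm,ktytr] -> 12 lines: apvou cgj pob dflkm ktytr ehjro ehzjr fxs vcv qgzo hbo hyyn
Final line 7: ehzjr

Answer: ehzjr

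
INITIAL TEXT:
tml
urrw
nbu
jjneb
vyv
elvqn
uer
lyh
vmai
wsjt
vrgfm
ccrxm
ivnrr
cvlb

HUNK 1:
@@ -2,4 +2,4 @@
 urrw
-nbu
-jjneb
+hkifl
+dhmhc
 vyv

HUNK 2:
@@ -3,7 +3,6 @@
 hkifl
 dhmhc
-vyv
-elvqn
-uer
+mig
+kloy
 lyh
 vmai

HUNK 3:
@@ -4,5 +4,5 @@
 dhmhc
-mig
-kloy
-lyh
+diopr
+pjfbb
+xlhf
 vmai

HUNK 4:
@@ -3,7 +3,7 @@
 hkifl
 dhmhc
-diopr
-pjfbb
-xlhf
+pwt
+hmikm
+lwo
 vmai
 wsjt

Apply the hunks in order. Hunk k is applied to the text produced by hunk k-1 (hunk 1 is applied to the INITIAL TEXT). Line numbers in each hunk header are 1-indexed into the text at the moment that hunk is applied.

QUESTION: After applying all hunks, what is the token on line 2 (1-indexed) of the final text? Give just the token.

Hunk 1: at line 2 remove [nbu,jjneb] add [hkifl,dhmhc] -> 14 lines: tml urrw hkifl dhmhc vyv elvqn uer lyh vmai wsjt vrgfm ccrxm ivnrr cvlb
Hunk 2: at line 3 remove [vyv,elvqn,uer] add [mig,kloy] -> 13 lines: tml urrw hkifl dhmhc mig kloy lyh vmai wsjt vrgfm ccrxm ivnrr cvlb
Hunk 3: at line 4 remove [mig,kloy,lyh] add [diopr,pjfbb,xlhf] -> 13 lines: tml urrw hkifl dhmhc diopr pjfbb xlhf vmai wsjt vrgfm ccrxm ivnrr cvlb
Hunk 4: at line 3 remove [diopr,pjfbb,xlhf] add [pwt,hmikm,lwo] -> 13 lines: tml urrw hkifl dhmhc pwt hmikm lwo vmai wsjt vrgfm ccrxm ivnrr cvlb
Final line 2: urrw

Answer: urrw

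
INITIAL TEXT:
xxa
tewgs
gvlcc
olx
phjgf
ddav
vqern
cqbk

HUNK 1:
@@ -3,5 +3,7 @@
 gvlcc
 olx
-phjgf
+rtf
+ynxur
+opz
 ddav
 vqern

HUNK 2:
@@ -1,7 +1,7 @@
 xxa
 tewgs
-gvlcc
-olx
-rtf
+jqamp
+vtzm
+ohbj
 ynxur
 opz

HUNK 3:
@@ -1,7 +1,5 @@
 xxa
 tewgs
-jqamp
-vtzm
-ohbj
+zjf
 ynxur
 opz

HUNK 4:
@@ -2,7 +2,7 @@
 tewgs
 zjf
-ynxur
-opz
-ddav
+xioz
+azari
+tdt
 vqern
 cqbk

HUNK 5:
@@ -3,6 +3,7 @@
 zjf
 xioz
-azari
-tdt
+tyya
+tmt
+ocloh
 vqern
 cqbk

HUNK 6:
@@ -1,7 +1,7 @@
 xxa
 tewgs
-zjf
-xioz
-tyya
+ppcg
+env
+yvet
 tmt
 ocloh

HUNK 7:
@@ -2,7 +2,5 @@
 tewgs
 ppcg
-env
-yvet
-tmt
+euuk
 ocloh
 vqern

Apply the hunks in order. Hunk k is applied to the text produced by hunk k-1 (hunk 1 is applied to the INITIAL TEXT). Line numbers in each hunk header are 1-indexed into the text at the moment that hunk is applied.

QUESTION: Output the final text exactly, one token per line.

Hunk 1: at line 3 remove [phjgf] add [rtf,ynxur,opz] -> 10 lines: xxa tewgs gvlcc olx rtf ynxur opz ddav vqern cqbk
Hunk 2: at line 1 remove [gvlcc,olx,rtf] add [jqamp,vtzm,ohbj] -> 10 lines: xxa tewgs jqamp vtzm ohbj ynxur opz ddav vqern cqbk
Hunk 3: at line 1 remove [jqamp,vtzm,ohbj] add [zjf] -> 8 lines: xxa tewgs zjf ynxur opz ddav vqern cqbk
Hunk 4: at line 2 remove [ynxur,opz,ddav] add [xioz,azari,tdt] -> 8 lines: xxa tewgs zjf xioz azari tdt vqern cqbk
Hunk 5: at line 3 remove [azari,tdt] add [tyya,tmt,ocloh] -> 9 lines: xxa tewgs zjf xioz tyya tmt ocloh vqern cqbk
Hunk 6: at line 1 remove [zjf,xioz,tyya] add [ppcg,env,yvet] -> 9 lines: xxa tewgs ppcg env yvet tmt ocloh vqern cqbk
Hunk 7: at line 2 remove [env,yvet,tmt] add [euuk] -> 7 lines: xxa tewgs ppcg euuk ocloh vqern cqbk

Answer: xxa
tewgs
ppcg
euuk
ocloh
vqern
cqbk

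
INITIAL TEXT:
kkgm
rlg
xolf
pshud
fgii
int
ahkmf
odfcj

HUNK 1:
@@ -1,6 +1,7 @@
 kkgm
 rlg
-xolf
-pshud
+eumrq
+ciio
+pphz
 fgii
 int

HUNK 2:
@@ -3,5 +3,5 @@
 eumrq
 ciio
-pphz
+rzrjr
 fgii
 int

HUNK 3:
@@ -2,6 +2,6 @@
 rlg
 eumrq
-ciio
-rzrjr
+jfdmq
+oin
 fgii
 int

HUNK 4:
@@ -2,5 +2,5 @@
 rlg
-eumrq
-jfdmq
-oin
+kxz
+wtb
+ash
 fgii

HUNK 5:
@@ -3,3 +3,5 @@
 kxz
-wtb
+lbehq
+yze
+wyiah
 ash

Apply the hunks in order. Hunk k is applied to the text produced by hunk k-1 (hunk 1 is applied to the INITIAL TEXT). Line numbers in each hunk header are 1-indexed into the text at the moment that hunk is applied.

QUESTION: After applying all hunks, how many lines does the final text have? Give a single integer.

Hunk 1: at line 1 remove [xolf,pshud] add [eumrq,ciio,pphz] -> 9 lines: kkgm rlg eumrq ciio pphz fgii int ahkmf odfcj
Hunk 2: at line 3 remove [pphz] add [rzrjr] -> 9 lines: kkgm rlg eumrq ciio rzrjr fgii int ahkmf odfcj
Hunk 3: at line 2 remove [ciio,rzrjr] add [jfdmq,oin] -> 9 lines: kkgm rlg eumrq jfdmq oin fgii int ahkmf odfcj
Hunk 4: at line 2 remove [eumrq,jfdmq,oin] add [kxz,wtb,ash] -> 9 lines: kkgm rlg kxz wtb ash fgii int ahkmf odfcj
Hunk 5: at line 3 remove [wtb] add [lbehq,yze,wyiah] -> 11 lines: kkgm rlg kxz lbehq yze wyiah ash fgii int ahkmf odfcj
Final line count: 11

Answer: 11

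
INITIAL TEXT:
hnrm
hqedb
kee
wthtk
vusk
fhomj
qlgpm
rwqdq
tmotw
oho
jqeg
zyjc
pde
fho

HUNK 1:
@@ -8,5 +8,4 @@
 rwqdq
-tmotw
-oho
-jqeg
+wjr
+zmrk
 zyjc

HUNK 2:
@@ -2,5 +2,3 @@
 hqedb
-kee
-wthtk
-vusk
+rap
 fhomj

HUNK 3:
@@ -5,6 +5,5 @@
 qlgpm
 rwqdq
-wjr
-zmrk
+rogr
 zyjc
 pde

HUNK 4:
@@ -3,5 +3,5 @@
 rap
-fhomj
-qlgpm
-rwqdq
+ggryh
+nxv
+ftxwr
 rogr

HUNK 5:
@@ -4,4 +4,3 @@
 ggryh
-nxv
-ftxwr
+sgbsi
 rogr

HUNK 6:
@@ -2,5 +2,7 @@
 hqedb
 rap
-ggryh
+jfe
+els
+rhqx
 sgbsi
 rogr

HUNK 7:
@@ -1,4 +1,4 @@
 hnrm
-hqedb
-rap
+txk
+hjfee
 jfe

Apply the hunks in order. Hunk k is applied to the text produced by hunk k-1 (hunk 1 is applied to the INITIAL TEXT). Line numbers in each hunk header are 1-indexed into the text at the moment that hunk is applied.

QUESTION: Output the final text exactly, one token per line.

Hunk 1: at line 8 remove [tmotw,oho,jqeg] add [wjr,zmrk] -> 13 lines: hnrm hqedb kee wthtk vusk fhomj qlgpm rwqdq wjr zmrk zyjc pde fho
Hunk 2: at line 2 remove [kee,wthtk,vusk] add [rap] -> 11 lines: hnrm hqedb rap fhomj qlgpm rwqdq wjr zmrk zyjc pde fho
Hunk 3: at line 5 remove [wjr,zmrk] add [rogr] -> 10 lines: hnrm hqedb rap fhomj qlgpm rwqdq rogr zyjc pde fho
Hunk 4: at line 3 remove [fhomj,qlgpm,rwqdq] add [ggryh,nxv,ftxwr] -> 10 lines: hnrm hqedb rap ggryh nxv ftxwr rogr zyjc pde fho
Hunk 5: at line 4 remove [nxv,ftxwr] add [sgbsi] -> 9 lines: hnrm hqedb rap ggryh sgbsi rogr zyjc pde fho
Hunk 6: at line 2 remove [ggryh] add [jfe,els,rhqx] -> 11 lines: hnrm hqedb rap jfe els rhqx sgbsi rogr zyjc pde fho
Hunk 7: at line 1 remove [hqedb,rap] add [txk,hjfee] -> 11 lines: hnrm txk hjfee jfe els rhqx sgbsi rogr zyjc pde fho

Answer: hnrm
txk
hjfee
jfe
els
rhqx
sgbsi
rogr
zyjc
pde
fho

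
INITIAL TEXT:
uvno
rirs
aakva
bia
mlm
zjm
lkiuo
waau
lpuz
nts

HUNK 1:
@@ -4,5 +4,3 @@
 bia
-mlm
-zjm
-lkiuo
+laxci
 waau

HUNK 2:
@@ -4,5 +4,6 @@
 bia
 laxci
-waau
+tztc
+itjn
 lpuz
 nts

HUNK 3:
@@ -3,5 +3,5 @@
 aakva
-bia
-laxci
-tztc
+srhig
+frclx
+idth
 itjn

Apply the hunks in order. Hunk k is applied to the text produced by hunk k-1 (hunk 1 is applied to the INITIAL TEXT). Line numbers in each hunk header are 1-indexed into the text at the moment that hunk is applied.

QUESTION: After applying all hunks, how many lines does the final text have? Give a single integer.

Answer: 9

Derivation:
Hunk 1: at line 4 remove [mlm,zjm,lkiuo] add [laxci] -> 8 lines: uvno rirs aakva bia laxci waau lpuz nts
Hunk 2: at line 4 remove [waau] add [tztc,itjn] -> 9 lines: uvno rirs aakva bia laxci tztc itjn lpuz nts
Hunk 3: at line 3 remove [bia,laxci,tztc] add [srhig,frclx,idth] -> 9 lines: uvno rirs aakva srhig frclx idth itjn lpuz nts
Final line count: 9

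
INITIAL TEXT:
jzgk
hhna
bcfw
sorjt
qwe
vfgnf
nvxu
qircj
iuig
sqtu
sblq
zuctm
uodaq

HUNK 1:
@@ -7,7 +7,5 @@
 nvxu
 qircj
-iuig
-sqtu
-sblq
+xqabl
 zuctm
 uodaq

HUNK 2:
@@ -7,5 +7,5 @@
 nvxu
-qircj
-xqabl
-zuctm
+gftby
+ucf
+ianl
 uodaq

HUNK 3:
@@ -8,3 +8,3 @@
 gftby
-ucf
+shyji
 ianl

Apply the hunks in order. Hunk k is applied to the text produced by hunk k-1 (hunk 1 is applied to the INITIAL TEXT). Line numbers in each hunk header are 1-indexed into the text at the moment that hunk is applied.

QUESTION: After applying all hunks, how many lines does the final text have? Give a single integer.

Hunk 1: at line 7 remove [iuig,sqtu,sblq] add [xqabl] -> 11 lines: jzgk hhna bcfw sorjt qwe vfgnf nvxu qircj xqabl zuctm uodaq
Hunk 2: at line 7 remove [qircj,xqabl,zuctm] add [gftby,ucf,ianl] -> 11 lines: jzgk hhna bcfw sorjt qwe vfgnf nvxu gftby ucf ianl uodaq
Hunk 3: at line 8 remove [ucf] add [shyji] -> 11 lines: jzgk hhna bcfw sorjt qwe vfgnf nvxu gftby shyji ianl uodaq
Final line count: 11

Answer: 11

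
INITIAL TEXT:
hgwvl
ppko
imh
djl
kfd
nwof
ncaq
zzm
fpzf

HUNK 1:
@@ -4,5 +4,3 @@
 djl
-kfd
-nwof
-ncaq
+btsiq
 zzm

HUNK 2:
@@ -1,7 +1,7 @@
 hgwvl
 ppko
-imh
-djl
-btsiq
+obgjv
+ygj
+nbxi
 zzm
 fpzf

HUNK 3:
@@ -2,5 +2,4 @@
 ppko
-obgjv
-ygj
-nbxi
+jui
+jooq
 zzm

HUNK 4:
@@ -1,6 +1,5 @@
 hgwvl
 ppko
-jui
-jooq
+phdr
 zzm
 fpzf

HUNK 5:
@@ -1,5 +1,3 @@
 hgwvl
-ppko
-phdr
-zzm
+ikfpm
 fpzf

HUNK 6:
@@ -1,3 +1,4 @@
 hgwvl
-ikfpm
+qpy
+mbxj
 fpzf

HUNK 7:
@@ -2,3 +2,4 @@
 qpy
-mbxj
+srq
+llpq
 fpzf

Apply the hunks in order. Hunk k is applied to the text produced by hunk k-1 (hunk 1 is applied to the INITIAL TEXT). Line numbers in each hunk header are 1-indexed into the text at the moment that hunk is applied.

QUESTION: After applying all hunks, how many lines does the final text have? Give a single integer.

Hunk 1: at line 4 remove [kfd,nwof,ncaq] add [btsiq] -> 7 lines: hgwvl ppko imh djl btsiq zzm fpzf
Hunk 2: at line 1 remove [imh,djl,btsiq] add [obgjv,ygj,nbxi] -> 7 lines: hgwvl ppko obgjv ygj nbxi zzm fpzf
Hunk 3: at line 2 remove [obgjv,ygj,nbxi] add [jui,jooq] -> 6 lines: hgwvl ppko jui jooq zzm fpzf
Hunk 4: at line 1 remove [jui,jooq] add [phdr] -> 5 lines: hgwvl ppko phdr zzm fpzf
Hunk 5: at line 1 remove [ppko,phdr,zzm] add [ikfpm] -> 3 lines: hgwvl ikfpm fpzf
Hunk 6: at line 1 remove [ikfpm] add [qpy,mbxj] -> 4 lines: hgwvl qpy mbxj fpzf
Hunk 7: at line 2 remove [mbxj] add [srq,llpq] -> 5 lines: hgwvl qpy srq llpq fpzf
Final line count: 5

Answer: 5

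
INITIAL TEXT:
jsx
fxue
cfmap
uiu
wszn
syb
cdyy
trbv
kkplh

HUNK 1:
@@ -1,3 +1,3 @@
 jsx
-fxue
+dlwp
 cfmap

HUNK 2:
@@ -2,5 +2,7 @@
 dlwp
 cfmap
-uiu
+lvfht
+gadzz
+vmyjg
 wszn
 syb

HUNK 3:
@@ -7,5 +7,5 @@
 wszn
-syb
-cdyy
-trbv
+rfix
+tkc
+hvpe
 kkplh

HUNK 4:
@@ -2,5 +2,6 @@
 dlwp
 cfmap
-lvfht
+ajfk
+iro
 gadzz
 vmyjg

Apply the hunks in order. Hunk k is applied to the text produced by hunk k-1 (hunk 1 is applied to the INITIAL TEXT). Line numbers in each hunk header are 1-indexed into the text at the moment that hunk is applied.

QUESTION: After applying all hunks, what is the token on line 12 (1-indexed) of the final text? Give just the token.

Hunk 1: at line 1 remove [fxue] add [dlwp] -> 9 lines: jsx dlwp cfmap uiu wszn syb cdyy trbv kkplh
Hunk 2: at line 2 remove [uiu] add [lvfht,gadzz,vmyjg] -> 11 lines: jsx dlwp cfmap lvfht gadzz vmyjg wszn syb cdyy trbv kkplh
Hunk 3: at line 7 remove [syb,cdyy,trbv] add [rfix,tkc,hvpe] -> 11 lines: jsx dlwp cfmap lvfht gadzz vmyjg wszn rfix tkc hvpe kkplh
Hunk 4: at line 2 remove [lvfht] add [ajfk,iro] -> 12 lines: jsx dlwp cfmap ajfk iro gadzz vmyjg wszn rfix tkc hvpe kkplh
Final line 12: kkplh

Answer: kkplh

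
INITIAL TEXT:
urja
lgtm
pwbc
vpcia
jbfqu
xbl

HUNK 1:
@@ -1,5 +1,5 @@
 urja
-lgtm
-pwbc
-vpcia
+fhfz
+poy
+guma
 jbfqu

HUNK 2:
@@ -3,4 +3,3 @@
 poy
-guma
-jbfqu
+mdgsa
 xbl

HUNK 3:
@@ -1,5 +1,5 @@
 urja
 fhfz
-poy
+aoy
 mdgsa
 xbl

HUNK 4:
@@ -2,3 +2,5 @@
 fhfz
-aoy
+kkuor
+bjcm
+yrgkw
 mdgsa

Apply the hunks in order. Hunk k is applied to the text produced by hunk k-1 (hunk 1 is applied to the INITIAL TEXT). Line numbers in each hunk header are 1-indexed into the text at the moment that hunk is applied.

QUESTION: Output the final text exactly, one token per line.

Hunk 1: at line 1 remove [lgtm,pwbc,vpcia] add [fhfz,poy,guma] -> 6 lines: urja fhfz poy guma jbfqu xbl
Hunk 2: at line 3 remove [guma,jbfqu] add [mdgsa] -> 5 lines: urja fhfz poy mdgsa xbl
Hunk 3: at line 1 remove [poy] add [aoy] -> 5 lines: urja fhfz aoy mdgsa xbl
Hunk 4: at line 2 remove [aoy] add [kkuor,bjcm,yrgkw] -> 7 lines: urja fhfz kkuor bjcm yrgkw mdgsa xbl

Answer: urja
fhfz
kkuor
bjcm
yrgkw
mdgsa
xbl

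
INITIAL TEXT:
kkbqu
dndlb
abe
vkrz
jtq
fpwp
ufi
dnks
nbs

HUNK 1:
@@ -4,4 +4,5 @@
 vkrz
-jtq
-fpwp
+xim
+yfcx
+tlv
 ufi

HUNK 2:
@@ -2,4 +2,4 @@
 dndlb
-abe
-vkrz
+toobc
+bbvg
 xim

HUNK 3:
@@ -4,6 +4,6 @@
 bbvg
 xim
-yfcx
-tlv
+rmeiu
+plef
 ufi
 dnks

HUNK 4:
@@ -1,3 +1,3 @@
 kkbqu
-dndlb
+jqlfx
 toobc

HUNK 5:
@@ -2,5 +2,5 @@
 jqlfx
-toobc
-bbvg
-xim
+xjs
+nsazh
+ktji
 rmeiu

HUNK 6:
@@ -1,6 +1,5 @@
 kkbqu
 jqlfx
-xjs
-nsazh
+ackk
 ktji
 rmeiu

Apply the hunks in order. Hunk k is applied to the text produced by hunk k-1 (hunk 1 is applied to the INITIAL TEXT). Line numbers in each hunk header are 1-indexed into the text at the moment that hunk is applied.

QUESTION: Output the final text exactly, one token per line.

Hunk 1: at line 4 remove [jtq,fpwp] add [xim,yfcx,tlv] -> 10 lines: kkbqu dndlb abe vkrz xim yfcx tlv ufi dnks nbs
Hunk 2: at line 2 remove [abe,vkrz] add [toobc,bbvg] -> 10 lines: kkbqu dndlb toobc bbvg xim yfcx tlv ufi dnks nbs
Hunk 3: at line 4 remove [yfcx,tlv] add [rmeiu,plef] -> 10 lines: kkbqu dndlb toobc bbvg xim rmeiu plef ufi dnks nbs
Hunk 4: at line 1 remove [dndlb] add [jqlfx] -> 10 lines: kkbqu jqlfx toobc bbvg xim rmeiu plef ufi dnks nbs
Hunk 5: at line 2 remove [toobc,bbvg,xim] add [xjs,nsazh,ktji] -> 10 lines: kkbqu jqlfx xjs nsazh ktji rmeiu plef ufi dnks nbs
Hunk 6: at line 1 remove [xjs,nsazh] add [ackk] -> 9 lines: kkbqu jqlfx ackk ktji rmeiu plef ufi dnks nbs

Answer: kkbqu
jqlfx
ackk
ktji
rmeiu
plef
ufi
dnks
nbs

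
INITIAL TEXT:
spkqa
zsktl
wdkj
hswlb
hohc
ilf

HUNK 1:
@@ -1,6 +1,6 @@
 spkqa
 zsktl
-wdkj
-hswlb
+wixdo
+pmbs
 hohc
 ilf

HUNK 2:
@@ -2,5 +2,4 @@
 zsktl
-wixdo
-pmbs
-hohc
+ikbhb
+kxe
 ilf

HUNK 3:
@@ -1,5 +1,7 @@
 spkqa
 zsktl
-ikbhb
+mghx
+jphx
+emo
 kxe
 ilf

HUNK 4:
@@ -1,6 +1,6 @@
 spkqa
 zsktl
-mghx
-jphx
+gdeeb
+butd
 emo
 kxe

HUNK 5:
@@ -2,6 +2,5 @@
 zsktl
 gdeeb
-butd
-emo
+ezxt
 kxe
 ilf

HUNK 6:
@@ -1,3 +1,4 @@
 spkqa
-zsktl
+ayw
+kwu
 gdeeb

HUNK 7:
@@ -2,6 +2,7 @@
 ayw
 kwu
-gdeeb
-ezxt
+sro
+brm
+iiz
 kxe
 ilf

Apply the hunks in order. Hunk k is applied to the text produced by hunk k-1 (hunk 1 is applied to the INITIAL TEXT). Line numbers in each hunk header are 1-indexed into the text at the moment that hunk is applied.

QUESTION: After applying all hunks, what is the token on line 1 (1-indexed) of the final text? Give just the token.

Answer: spkqa

Derivation:
Hunk 1: at line 1 remove [wdkj,hswlb] add [wixdo,pmbs] -> 6 lines: spkqa zsktl wixdo pmbs hohc ilf
Hunk 2: at line 2 remove [wixdo,pmbs,hohc] add [ikbhb,kxe] -> 5 lines: spkqa zsktl ikbhb kxe ilf
Hunk 3: at line 1 remove [ikbhb] add [mghx,jphx,emo] -> 7 lines: spkqa zsktl mghx jphx emo kxe ilf
Hunk 4: at line 1 remove [mghx,jphx] add [gdeeb,butd] -> 7 lines: spkqa zsktl gdeeb butd emo kxe ilf
Hunk 5: at line 2 remove [butd,emo] add [ezxt] -> 6 lines: spkqa zsktl gdeeb ezxt kxe ilf
Hunk 6: at line 1 remove [zsktl] add [ayw,kwu] -> 7 lines: spkqa ayw kwu gdeeb ezxt kxe ilf
Hunk 7: at line 2 remove [gdeeb,ezxt] add [sro,brm,iiz] -> 8 lines: spkqa ayw kwu sro brm iiz kxe ilf
Final line 1: spkqa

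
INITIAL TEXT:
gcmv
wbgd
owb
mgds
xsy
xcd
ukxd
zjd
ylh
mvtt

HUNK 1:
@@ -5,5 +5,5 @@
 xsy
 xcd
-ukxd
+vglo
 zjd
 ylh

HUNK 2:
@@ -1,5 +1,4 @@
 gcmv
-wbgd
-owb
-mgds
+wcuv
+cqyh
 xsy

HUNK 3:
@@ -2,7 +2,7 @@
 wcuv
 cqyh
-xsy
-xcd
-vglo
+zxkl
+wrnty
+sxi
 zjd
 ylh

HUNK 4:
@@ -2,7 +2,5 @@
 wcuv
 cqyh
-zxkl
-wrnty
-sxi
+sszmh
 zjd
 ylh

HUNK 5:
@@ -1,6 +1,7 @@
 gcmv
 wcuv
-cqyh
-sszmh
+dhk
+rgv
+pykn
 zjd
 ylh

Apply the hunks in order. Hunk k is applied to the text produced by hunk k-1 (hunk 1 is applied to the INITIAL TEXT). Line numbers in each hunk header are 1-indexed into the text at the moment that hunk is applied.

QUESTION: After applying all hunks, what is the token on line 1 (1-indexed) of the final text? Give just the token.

Hunk 1: at line 5 remove [ukxd] add [vglo] -> 10 lines: gcmv wbgd owb mgds xsy xcd vglo zjd ylh mvtt
Hunk 2: at line 1 remove [wbgd,owb,mgds] add [wcuv,cqyh] -> 9 lines: gcmv wcuv cqyh xsy xcd vglo zjd ylh mvtt
Hunk 3: at line 2 remove [xsy,xcd,vglo] add [zxkl,wrnty,sxi] -> 9 lines: gcmv wcuv cqyh zxkl wrnty sxi zjd ylh mvtt
Hunk 4: at line 2 remove [zxkl,wrnty,sxi] add [sszmh] -> 7 lines: gcmv wcuv cqyh sszmh zjd ylh mvtt
Hunk 5: at line 1 remove [cqyh,sszmh] add [dhk,rgv,pykn] -> 8 lines: gcmv wcuv dhk rgv pykn zjd ylh mvtt
Final line 1: gcmv

Answer: gcmv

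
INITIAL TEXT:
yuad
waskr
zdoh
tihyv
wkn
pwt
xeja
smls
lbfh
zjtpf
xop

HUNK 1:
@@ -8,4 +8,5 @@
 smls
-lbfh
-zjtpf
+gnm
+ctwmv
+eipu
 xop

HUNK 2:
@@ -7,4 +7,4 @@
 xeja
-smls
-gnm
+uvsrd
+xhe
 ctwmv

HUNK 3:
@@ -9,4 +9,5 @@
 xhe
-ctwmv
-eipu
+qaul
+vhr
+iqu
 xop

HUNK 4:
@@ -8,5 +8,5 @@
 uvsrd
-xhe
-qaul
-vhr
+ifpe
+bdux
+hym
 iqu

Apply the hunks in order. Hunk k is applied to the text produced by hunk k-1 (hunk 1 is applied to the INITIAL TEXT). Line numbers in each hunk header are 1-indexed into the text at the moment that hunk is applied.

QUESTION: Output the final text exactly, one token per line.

Answer: yuad
waskr
zdoh
tihyv
wkn
pwt
xeja
uvsrd
ifpe
bdux
hym
iqu
xop

Derivation:
Hunk 1: at line 8 remove [lbfh,zjtpf] add [gnm,ctwmv,eipu] -> 12 lines: yuad waskr zdoh tihyv wkn pwt xeja smls gnm ctwmv eipu xop
Hunk 2: at line 7 remove [smls,gnm] add [uvsrd,xhe] -> 12 lines: yuad waskr zdoh tihyv wkn pwt xeja uvsrd xhe ctwmv eipu xop
Hunk 3: at line 9 remove [ctwmv,eipu] add [qaul,vhr,iqu] -> 13 lines: yuad waskr zdoh tihyv wkn pwt xeja uvsrd xhe qaul vhr iqu xop
Hunk 4: at line 8 remove [xhe,qaul,vhr] add [ifpe,bdux,hym] -> 13 lines: yuad waskr zdoh tihyv wkn pwt xeja uvsrd ifpe bdux hym iqu xop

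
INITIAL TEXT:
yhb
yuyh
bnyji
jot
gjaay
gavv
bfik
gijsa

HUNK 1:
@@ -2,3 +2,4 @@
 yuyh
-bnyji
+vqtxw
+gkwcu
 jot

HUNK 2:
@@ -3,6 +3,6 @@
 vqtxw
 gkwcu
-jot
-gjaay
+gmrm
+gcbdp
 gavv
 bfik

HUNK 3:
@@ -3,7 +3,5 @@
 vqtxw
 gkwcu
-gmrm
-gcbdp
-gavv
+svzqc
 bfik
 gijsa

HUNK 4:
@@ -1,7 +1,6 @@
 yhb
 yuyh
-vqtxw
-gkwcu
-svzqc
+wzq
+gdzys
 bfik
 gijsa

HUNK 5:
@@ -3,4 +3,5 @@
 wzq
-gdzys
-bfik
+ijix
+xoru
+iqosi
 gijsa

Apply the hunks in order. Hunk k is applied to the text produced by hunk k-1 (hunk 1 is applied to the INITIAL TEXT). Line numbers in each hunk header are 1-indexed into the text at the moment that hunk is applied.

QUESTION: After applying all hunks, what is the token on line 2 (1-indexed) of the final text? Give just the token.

Answer: yuyh

Derivation:
Hunk 1: at line 2 remove [bnyji] add [vqtxw,gkwcu] -> 9 lines: yhb yuyh vqtxw gkwcu jot gjaay gavv bfik gijsa
Hunk 2: at line 3 remove [jot,gjaay] add [gmrm,gcbdp] -> 9 lines: yhb yuyh vqtxw gkwcu gmrm gcbdp gavv bfik gijsa
Hunk 3: at line 3 remove [gmrm,gcbdp,gavv] add [svzqc] -> 7 lines: yhb yuyh vqtxw gkwcu svzqc bfik gijsa
Hunk 4: at line 1 remove [vqtxw,gkwcu,svzqc] add [wzq,gdzys] -> 6 lines: yhb yuyh wzq gdzys bfik gijsa
Hunk 5: at line 3 remove [gdzys,bfik] add [ijix,xoru,iqosi] -> 7 lines: yhb yuyh wzq ijix xoru iqosi gijsa
Final line 2: yuyh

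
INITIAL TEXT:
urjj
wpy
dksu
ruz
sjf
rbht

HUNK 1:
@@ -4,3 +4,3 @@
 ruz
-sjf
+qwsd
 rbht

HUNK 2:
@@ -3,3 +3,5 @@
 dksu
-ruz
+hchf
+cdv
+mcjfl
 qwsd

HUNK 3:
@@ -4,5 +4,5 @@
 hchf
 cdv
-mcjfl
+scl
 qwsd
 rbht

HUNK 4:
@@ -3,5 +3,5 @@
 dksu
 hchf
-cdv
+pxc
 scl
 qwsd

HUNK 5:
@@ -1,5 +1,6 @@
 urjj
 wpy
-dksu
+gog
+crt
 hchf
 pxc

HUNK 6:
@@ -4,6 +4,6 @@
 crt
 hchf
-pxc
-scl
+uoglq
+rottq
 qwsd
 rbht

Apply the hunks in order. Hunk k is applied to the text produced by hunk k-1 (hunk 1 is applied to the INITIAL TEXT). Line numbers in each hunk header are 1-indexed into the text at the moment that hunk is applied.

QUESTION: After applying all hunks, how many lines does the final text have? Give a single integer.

Hunk 1: at line 4 remove [sjf] add [qwsd] -> 6 lines: urjj wpy dksu ruz qwsd rbht
Hunk 2: at line 3 remove [ruz] add [hchf,cdv,mcjfl] -> 8 lines: urjj wpy dksu hchf cdv mcjfl qwsd rbht
Hunk 3: at line 4 remove [mcjfl] add [scl] -> 8 lines: urjj wpy dksu hchf cdv scl qwsd rbht
Hunk 4: at line 3 remove [cdv] add [pxc] -> 8 lines: urjj wpy dksu hchf pxc scl qwsd rbht
Hunk 5: at line 1 remove [dksu] add [gog,crt] -> 9 lines: urjj wpy gog crt hchf pxc scl qwsd rbht
Hunk 6: at line 4 remove [pxc,scl] add [uoglq,rottq] -> 9 lines: urjj wpy gog crt hchf uoglq rottq qwsd rbht
Final line count: 9

Answer: 9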